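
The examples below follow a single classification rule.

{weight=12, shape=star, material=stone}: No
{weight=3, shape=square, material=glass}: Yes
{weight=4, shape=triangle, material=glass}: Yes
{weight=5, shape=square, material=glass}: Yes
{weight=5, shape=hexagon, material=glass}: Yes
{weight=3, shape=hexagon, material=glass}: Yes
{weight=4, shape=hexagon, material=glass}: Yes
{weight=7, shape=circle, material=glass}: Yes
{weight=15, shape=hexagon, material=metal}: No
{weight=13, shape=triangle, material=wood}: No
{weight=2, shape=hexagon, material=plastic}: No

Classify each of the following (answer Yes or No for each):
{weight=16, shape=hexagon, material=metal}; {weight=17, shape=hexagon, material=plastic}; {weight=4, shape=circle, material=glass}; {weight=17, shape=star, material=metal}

No, No, Yes, No

A rule that fits every label: material is glass — true of each 'Yes' example, false of each 'No' one.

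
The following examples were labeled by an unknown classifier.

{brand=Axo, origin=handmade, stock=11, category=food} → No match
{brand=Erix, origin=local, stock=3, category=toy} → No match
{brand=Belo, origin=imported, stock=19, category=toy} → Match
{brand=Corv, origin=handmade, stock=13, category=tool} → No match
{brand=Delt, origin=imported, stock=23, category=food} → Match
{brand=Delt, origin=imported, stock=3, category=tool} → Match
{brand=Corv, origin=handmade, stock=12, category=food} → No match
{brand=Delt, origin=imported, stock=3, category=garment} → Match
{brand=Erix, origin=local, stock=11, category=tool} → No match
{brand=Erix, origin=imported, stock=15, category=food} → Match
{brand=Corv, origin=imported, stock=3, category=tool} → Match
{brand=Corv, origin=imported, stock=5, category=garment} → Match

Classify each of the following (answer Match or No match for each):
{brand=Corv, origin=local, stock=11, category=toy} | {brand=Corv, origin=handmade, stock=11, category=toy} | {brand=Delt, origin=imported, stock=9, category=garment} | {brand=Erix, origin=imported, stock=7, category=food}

No match, No match, Match, Match

Checking candidate rules against both groups, what survives is: origin is imported.
{brand=Corv, origin=local, stock=11, category=toy} → origin is local → No match.
{brand=Corv, origin=handmade, stock=11, category=toy} → origin is handmade → No match.
{brand=Delt, origin=imported, stock=9, category=garment} → origin is imported → Match.
{brand=Erix, origin=imported, stock=7, category=food} → origin is imported → Match.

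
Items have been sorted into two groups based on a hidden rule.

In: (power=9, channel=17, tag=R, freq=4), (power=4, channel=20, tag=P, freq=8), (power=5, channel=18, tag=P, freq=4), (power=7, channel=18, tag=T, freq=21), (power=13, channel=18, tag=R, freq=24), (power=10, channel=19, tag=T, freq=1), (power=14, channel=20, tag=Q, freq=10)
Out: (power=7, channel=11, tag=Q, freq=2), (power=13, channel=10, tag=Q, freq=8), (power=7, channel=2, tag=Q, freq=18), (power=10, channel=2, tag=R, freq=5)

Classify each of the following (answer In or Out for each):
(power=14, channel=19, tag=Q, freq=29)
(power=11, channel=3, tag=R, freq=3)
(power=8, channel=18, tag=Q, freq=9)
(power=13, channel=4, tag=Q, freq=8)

In, Out, In, Out

The common property of the 'In' items is: channel ≥ 17. No 'Out' item has it.
(power=14, channel=19, tag=Q, freq=29): channel = 19, satisfies this → In. (power=11, channel=3, tag=R, freq=3): channel = 3, doesn't match → Out. (power=8, channel=18, tag=Q, freq=9): channel = 18, satisfies this → In. (power=13, channel=4, tag=Q, freq=8): channel = 4, doesn't match → Out.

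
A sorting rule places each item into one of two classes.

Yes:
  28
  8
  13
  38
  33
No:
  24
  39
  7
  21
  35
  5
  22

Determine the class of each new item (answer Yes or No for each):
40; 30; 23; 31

No, No, Yes, No

The common property of the 'Yes' items is: ≡ 3 (mod 5). No 'No' item has it.
40: No (40 mod 5 = 0).
30: No (30 mod 5 = 0).
23: Yes (23 mod 5 = 3).
31: No (31 mod 5 = 1).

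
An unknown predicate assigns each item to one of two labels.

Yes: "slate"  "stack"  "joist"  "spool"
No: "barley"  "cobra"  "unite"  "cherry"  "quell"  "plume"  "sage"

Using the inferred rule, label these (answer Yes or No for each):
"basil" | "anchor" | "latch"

Every 'Yes' example satisfies: odd length AND contains 's'. None of the 'No' examples do.
"basil": length 5, has 's', passes → Yes.
"anchor": length 6, no 's', does not fit → No.
"latch": length 5, no 's', does not fit → No.

Yes, No, No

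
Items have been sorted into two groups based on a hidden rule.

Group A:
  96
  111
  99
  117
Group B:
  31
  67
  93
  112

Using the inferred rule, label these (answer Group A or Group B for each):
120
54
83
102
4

The rule appears to be: multiple of 3 AND at least 96.
Group A: 120, since 120 = 3·40, 120 ≥ 96.
Group B: 54, since 54 = 3·18, 54 < 96.
Group B: 83, since 83 = 3·27 + 2, 83 < 96.
Group A: 102, since 102 = 3·34, 102 ≥ 96.
Group B: 4, since 4 = 3·1 + 1, 4 < 96.

Group A, Group B, Group B, Group A, Group B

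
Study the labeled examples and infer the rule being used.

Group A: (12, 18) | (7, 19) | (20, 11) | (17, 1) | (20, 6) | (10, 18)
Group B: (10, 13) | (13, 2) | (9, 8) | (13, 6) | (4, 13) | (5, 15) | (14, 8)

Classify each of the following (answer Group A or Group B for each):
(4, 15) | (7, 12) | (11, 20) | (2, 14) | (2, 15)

Group B, Group B, Group A, Group B, Group B

The rule appears to be: max ≥ 17.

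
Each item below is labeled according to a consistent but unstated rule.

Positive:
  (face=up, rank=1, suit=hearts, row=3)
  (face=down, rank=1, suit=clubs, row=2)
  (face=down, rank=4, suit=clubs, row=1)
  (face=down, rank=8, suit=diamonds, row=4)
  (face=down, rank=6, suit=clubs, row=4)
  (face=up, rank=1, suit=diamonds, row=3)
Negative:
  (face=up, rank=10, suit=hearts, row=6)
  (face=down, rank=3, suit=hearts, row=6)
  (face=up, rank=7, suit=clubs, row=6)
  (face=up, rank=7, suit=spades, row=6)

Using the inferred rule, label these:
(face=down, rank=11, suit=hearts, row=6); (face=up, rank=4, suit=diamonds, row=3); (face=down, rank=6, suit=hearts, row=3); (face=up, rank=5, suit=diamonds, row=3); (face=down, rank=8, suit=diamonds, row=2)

Negative, Positive, Positive, Positive, Positive

The simplest hypothesis consistent with all the labels is: row ≤ 4.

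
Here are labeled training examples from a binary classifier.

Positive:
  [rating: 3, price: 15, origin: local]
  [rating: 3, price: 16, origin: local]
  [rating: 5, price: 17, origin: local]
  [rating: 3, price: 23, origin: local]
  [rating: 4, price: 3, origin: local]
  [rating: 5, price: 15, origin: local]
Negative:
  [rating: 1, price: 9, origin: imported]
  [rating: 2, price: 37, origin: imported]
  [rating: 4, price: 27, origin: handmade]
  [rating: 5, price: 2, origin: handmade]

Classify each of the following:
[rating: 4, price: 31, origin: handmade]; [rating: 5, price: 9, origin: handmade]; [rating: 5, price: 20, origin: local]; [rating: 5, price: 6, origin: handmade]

Comparing the two groups points to one rule — origin is local.
[rating: 4, price: 31, origin: handmade] → origin is handmade → Negative.
[rating: 5, price: 9, origin: handmade] → origin is handmade → Negative.
[rating: 5, price: 20, origin: local] → origin is local → Positive.
[rating: 5, price: 6, origin: handmade] → origin is handmade → Negative.

Negative, Negative, Positive, Negative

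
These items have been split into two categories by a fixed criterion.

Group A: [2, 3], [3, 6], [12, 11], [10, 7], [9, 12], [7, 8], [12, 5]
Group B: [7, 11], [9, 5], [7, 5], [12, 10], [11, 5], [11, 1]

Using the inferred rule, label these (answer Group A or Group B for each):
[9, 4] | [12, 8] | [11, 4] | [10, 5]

Group A, Group B, Group A, Group A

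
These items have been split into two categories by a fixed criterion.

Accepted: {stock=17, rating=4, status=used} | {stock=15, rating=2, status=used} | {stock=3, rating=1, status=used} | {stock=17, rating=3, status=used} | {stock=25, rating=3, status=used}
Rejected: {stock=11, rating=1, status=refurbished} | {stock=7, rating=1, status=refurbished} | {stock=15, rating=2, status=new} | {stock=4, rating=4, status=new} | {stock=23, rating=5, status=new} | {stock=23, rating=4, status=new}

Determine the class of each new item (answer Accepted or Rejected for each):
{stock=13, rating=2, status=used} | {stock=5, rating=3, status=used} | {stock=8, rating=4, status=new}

Accepted, Accepted, Rejected

Checking candidate rules against both groups, what survives is: status is used.
{stock=13, rating=2, status=used} → status is used → Accepted. {stock=5, rating=3, status=used} → status is used → Accepted. {stock=8, rating=4, status=new} → status is new → Rejected.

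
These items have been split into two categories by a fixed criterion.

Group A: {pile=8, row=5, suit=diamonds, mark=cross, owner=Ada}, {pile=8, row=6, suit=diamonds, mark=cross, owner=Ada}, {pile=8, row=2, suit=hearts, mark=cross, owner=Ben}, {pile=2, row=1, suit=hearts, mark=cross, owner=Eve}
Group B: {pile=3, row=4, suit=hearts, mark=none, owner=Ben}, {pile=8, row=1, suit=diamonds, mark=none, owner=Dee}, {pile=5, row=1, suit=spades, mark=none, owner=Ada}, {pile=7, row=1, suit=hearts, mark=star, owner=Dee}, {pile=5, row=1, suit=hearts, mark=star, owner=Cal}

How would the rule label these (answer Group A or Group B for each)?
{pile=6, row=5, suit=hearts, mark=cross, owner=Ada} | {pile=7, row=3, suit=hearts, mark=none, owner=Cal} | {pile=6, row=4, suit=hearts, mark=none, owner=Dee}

Comparing the two groups points to one rule — mark is cross.
{pile=6, row=5, suit=hearts, mark=cross, owner=Ada}: mark is cross, checks out → Group A. {pile=7, row=3, suit=hearts, mark=none, owner=Cal}: mark is none, does not pass → Group B. {pile=6, row=4, suit=hearts, mark=none, owner=Dee}: mark is none, does not pass → Group B.

Group A, Group B, Group B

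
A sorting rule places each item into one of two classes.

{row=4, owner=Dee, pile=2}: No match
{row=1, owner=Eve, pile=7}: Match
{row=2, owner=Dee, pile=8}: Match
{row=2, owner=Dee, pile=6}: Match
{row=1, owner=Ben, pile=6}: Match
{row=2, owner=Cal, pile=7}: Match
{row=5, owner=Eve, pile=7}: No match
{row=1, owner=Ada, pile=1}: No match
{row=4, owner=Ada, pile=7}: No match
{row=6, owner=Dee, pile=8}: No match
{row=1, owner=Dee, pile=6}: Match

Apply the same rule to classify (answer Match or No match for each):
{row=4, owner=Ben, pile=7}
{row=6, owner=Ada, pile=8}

One predicate separates the groups cleanly: row ≤ 2 AND pile ≥ 2.

No match, No match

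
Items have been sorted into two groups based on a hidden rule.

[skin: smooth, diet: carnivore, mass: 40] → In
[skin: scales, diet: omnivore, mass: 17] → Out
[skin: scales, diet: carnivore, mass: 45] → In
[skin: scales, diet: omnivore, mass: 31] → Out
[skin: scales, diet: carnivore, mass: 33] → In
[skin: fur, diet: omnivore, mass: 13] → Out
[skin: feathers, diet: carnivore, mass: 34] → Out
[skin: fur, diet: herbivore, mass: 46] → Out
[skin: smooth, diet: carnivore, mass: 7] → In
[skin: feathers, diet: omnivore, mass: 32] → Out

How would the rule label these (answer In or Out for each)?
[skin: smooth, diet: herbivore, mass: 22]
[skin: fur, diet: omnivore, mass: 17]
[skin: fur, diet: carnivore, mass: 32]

The simplest hypothesis consistent with all the labels is: diet is carnivore AND mass ≠ 34.
[skin: smooth, diet: herbivore, mass: 22]: Out (diet is herbivore, mass = 22). [skin: fur, diet: omnivore, mass: 17]: Out (diet is omnivore, mass = 17). [skin: fur, diet: carnivore, mass: 32]: In (diet is carnivore, mass = 32).

Out, Out, In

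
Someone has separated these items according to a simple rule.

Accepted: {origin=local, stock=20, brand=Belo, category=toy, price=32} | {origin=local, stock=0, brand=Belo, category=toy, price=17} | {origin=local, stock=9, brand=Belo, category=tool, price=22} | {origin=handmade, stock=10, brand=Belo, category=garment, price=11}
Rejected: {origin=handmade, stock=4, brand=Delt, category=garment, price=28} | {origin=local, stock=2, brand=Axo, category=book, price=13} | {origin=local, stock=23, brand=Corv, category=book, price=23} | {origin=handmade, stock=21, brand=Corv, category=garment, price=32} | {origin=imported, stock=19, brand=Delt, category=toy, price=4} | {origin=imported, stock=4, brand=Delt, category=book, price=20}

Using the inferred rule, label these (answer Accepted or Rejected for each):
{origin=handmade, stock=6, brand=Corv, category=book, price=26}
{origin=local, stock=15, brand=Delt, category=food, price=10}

The classifier is using: brand is Belo.
Rejected: {origin=handmade, stock=6, brand=Corv, category=book, price=26}, since brand is Corv. Rejected: {origin=local, stock=15, brand=Delt, category=food, price=10}, since brand is Delt.

Rejected, Rejected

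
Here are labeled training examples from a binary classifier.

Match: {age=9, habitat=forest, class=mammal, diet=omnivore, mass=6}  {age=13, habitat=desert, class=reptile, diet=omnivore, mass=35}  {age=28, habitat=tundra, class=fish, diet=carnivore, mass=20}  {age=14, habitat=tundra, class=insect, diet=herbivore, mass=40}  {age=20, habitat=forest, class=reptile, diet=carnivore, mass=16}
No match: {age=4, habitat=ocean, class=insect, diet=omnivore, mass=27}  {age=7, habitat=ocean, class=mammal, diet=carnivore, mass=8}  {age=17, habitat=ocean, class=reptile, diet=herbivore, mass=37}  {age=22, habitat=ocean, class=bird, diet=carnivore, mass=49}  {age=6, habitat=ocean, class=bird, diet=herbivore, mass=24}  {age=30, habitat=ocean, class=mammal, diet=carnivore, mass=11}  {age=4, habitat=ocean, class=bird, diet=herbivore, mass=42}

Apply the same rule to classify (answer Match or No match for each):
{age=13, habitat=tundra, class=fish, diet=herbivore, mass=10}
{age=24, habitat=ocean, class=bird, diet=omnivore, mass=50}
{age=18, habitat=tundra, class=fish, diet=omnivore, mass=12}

Checking candidate rules against both groups, what survives is: habitat is not ocean.

Match, No match, Match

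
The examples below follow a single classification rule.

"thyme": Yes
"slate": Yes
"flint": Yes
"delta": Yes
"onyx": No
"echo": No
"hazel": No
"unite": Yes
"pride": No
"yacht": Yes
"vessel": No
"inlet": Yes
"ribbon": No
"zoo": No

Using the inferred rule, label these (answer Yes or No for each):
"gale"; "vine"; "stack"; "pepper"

The common property of the 'Yes' items is: contains 't'. No 'No' item has it.
No: "gale", since no 't'.
No: "vine", since no 't'.
Yes: "stack", since has 't'.
No: "pepper", since no 't'.

No, No, Yes, No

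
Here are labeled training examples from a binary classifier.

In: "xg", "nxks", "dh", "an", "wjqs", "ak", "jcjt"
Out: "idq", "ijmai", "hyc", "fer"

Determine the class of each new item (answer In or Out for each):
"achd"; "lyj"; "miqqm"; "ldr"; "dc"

In, Out, Out, Out, In

Rule: even length. This holds for each 'In' example and fails for each 'Out' one.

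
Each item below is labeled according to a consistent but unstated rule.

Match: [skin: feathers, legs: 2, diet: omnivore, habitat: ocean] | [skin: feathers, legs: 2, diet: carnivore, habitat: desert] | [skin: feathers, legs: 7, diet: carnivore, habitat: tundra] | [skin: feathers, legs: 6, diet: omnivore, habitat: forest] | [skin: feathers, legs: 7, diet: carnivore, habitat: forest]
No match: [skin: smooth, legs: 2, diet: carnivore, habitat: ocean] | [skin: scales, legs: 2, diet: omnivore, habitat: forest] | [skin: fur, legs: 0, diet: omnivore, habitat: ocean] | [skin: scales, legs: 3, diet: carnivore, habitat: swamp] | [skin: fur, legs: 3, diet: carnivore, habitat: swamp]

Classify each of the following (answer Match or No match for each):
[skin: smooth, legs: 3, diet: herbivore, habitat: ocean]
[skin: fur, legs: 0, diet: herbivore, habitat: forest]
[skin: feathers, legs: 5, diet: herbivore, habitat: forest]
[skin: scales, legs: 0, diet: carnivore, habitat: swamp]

No match, No match, Match, No match

The simplest hypothesis consistent with all the labels is: skin is feathers.
[skin: smooth, legs: 3, diet: herbivore, habitat: ocean] → skin is smooth → No match. [skin: fur, legs: 0, diet: herbivore, habitat: forest] → skin is fur → No match. [skin: feathers, legs: 5, diet: herbivore, habitat: forest] → skin is feathers → Match. [skin: scales, legs: 0, diet: carnivore, habitat: swamp] → skin is scales → No match.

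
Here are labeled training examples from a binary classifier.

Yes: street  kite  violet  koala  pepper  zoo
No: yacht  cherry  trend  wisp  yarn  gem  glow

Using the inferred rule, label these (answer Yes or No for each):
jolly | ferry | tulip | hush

No, No, Yes, No

The classifier is using: has ≥ 2 vowels.
No: jolly, since 1 vowel.
No: ferry, since 1 vowel.
Yes: tulip, since 2 vowels.
No: hush, since 1 vowel.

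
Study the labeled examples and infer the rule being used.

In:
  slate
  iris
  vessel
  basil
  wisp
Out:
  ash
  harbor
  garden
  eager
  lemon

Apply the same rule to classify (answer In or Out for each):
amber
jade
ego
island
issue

Out, Out, Out, In, In

The distinguishing property — length ≥ 4 AND contains 's' — holds for all the 'In' cases and none of the 'Out' cases.
amber → length 5, no 's' → Out.
jade → length 4, no 's' → Out.
ego → length 3, no 's' → Out.
island → length 6, has 's' → In.
issue → length 5, has 's' → In.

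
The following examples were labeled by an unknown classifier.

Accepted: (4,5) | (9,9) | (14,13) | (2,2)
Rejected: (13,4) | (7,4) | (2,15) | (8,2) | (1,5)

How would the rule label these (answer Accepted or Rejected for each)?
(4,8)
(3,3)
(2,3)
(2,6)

'Accepted' ⟺ |first − second| ≤ 1.

Rejected, Accepted, Accepted, Rejected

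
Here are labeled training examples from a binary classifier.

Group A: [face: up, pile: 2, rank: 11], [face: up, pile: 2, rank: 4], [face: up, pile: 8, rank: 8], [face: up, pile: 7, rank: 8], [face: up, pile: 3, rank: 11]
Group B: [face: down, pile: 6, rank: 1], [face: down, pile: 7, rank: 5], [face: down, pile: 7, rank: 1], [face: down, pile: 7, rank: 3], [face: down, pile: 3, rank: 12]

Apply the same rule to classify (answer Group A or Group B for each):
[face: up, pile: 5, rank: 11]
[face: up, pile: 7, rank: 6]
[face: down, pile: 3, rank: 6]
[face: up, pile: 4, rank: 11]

Rule: face is up. This holds for each 'Group A' example and fails for each 'Group B' one.
[face: up, pile: 5, rank: 11]: face is up, meets the rule → Group A.
[face: up, pile: 7, rank: 6]: face is up, meets the rule → Group A.
[face: down, pile: 3, rank: 6]: face is down, lacks this property → Group B.
[face: up, pile: 4, rank: 11]: face is up, meets the rule → Group A.

Group A, Group A, Group B, Group A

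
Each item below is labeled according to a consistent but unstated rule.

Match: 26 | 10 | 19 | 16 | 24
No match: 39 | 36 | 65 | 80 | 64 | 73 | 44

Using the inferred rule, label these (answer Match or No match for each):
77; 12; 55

The common property of the 'Match' items is: at most 26. No 'No match' item has it.

No match, Match, No match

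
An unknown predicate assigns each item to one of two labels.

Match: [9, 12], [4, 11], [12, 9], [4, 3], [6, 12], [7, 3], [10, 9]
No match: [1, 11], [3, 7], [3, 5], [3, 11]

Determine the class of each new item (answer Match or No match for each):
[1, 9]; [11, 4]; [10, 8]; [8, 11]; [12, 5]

No match, Match, Match, Match, Match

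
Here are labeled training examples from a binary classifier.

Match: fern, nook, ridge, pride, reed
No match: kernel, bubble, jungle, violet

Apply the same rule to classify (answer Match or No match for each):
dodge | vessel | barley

Match, No match, No match

The distinguishing property — length ≤ 5 — holds for all the 'Match' cases and none of the 'No match' cases.
dodge: length 5 — fits, so Match.
vessel: length 6 — does not fit, so No match.
barley: length 6 — does not fit, so No match.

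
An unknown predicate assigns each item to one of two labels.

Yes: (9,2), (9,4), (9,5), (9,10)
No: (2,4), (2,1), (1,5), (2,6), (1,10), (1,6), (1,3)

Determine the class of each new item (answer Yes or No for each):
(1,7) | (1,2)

The common property of the 'Yes' items is: first ≥ 3. No 'No' item has it.

No, No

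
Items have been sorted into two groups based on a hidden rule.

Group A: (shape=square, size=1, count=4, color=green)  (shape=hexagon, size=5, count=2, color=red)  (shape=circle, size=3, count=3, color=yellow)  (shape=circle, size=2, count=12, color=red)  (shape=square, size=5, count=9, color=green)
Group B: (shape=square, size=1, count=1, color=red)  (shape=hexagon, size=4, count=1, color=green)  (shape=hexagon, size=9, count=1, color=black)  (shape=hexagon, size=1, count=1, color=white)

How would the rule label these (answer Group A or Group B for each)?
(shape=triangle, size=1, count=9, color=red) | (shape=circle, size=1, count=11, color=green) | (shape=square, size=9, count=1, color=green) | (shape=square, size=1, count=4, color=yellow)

Group A, Group A, Group B, Group A

All 'Group A' examples share one property — count ≥ 2 — and every 'Group B' example lacks it.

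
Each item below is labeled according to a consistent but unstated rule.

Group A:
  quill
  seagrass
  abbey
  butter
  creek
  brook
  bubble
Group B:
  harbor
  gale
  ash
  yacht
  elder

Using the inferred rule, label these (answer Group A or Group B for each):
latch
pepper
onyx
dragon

Group B, Group A, Group B, Group B

The common property of the 'Group A' items is: has a double letter. No 'Group B' item has it.
latch: no doubled letter — fails the rule, so Group B.
pepper: 'pp' doubled — fits, so Group A.
onyx: no doubled letter — fails the rule, so Group B.
dragon: no doubled letter — fails the rule, so Group B.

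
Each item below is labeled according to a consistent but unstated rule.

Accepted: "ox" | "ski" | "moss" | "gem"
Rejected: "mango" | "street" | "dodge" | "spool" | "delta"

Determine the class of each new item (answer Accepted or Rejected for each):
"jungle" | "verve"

Rejected, Rejected

One predicate separates the groups cleanly: length ≤ 4.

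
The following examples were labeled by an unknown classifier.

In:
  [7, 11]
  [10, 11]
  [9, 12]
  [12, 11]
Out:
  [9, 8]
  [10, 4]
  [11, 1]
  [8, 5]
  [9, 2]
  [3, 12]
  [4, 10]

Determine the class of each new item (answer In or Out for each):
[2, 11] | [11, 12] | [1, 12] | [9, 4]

Out, In, Out, Out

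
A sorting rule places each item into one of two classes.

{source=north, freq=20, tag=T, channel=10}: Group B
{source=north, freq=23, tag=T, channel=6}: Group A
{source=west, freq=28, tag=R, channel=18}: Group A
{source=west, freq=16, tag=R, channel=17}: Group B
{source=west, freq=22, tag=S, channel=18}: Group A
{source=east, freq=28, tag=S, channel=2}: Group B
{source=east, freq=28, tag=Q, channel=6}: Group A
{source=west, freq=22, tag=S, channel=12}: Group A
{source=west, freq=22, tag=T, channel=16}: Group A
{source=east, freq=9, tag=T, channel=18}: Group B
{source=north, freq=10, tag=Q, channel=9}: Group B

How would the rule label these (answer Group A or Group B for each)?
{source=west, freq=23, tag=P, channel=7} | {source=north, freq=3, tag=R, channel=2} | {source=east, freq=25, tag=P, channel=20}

Group A, Group B, Group A

'Group A' ⟺ freq ≥ 22 AND channel ≥ 6.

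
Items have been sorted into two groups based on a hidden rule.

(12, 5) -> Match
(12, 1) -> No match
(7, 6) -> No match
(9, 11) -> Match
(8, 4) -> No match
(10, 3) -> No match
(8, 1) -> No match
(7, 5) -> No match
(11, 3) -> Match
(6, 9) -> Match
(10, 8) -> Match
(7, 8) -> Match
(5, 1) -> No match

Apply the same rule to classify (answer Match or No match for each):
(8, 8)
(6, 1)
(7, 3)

Match, No match, No match

The rule appears to be: sum ≥ 14.
(8, 8) → 8+8 = 16 → Match. (6, 1) → 6+1 = 7 → No match. (7, 3) → 7+3 = 10 → No match.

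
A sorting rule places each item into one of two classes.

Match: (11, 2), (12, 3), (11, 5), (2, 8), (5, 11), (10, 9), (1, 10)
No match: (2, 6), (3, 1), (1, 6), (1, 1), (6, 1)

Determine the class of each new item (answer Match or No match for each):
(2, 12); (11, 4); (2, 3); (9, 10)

Match, Match, No match, Match

The classifier is using: sum ≥ 10.
(2, 12) → 2+12 = 14 → Match. (11, 4) → 11+4 = 15 → Match. (2, 3) → 2+3 = 5 → No match. (9, 10) → 9+10 = 19 → Match.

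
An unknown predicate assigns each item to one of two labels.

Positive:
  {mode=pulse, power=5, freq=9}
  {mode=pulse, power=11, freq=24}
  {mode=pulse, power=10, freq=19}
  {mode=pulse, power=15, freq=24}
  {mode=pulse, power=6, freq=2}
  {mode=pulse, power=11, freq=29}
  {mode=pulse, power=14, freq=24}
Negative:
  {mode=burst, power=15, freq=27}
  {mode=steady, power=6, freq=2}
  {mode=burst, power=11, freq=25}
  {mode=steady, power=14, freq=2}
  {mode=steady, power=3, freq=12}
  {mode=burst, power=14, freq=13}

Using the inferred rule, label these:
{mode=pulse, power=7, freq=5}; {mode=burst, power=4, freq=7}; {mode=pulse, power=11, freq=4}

A rule that fits every label: mode is pulse — true of each 'Positive' example, false of each 'Negative' one.
{mode=pulse, power=7, freq=5}: mode is pulse, passes → Positive.
{mode=burst, power=4, freq=7}: mode is burst, fails the rule → Negative.
{mode=pulse, power=11, freq=4}: mode is pulse, passes → Positive.

Positive, Negative, Positive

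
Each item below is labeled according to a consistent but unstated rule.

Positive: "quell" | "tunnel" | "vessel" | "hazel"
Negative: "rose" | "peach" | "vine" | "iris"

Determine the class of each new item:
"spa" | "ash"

Negative, Negative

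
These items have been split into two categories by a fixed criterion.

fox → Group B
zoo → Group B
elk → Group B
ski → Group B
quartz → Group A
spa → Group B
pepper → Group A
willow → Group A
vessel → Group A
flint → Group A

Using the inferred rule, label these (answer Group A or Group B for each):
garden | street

The rule appears to be: length ≥ 5.

Group A, Group A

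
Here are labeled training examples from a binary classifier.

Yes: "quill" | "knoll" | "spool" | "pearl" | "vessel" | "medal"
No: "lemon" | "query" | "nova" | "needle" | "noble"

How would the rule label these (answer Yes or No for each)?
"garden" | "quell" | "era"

The common property of the 'Yes' items is: ends with 'l'. No 'No' item has it.
"garden" → ends with 'n' → No. "quell" → ends with 'l' → Yes. "era" → ends with 'a' → No.

No, Yes, No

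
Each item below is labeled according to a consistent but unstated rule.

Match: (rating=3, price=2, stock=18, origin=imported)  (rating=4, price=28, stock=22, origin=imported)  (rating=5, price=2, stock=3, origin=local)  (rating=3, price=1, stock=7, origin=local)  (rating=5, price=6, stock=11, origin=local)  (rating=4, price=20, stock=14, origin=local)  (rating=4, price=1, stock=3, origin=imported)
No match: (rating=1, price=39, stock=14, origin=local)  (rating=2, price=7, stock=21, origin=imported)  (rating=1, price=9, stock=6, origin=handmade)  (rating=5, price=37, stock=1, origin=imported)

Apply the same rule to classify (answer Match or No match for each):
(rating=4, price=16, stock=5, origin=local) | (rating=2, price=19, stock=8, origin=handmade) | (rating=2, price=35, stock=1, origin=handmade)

One predicate separates the groups cleanly: stock ≥ 3 AND rating ≥ 3.

Match, No match, No match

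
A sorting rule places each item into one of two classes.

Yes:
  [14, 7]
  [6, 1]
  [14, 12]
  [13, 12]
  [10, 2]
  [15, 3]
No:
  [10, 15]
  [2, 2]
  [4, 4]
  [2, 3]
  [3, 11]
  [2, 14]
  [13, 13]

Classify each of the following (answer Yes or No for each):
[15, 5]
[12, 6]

Yes, Yes

A rule that fits every label: first > second — true of each 'Yes' example, false of each 'No' one.
[15, 5]: 15 > 5 — satisfies this, so Yes. [12, 6]: 12 > 6 — satisfies this, so Yes.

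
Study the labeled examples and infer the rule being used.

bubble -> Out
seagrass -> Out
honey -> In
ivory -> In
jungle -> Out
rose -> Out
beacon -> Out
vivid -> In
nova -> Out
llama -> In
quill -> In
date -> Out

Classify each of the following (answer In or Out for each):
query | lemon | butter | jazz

In, In, Out, Out

The simplest hypothesis consistent with all the labels is: odd length.
query — length 5, hence In. lemon — length 5, hence In. butter — length 6, hence Out. jazz — length 4, hence Out.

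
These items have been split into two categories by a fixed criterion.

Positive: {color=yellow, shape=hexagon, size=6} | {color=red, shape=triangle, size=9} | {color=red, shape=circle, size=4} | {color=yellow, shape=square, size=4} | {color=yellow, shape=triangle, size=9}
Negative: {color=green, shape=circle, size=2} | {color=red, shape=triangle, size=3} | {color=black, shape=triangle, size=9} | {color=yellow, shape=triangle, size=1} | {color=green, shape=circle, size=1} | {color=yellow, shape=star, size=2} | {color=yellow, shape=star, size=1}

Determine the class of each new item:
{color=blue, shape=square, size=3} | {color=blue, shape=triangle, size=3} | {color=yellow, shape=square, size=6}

Negative, Negative, Positive

Every 'Positive' example satisfies: color is not black AND size ≥ 4. None of the 'Negative' examples do.
{color=blue, shape=square, size=3}: color is blue, size = 3 — does not fit, so Negative.
{color=blue, shape=triangle, size=3}: color is blue, size = 3 — does not fit, so Negative.
{color=yellow, shape=square, size=6}: color is yellow, size = 6 — passes, so Positive.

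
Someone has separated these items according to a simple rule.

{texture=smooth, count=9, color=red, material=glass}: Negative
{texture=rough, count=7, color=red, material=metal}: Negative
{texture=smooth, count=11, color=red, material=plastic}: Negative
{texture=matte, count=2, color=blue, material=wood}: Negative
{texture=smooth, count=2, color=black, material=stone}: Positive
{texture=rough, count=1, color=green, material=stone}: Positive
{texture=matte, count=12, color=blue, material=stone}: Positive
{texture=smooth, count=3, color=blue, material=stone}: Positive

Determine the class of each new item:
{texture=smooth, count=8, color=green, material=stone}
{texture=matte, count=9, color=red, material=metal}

Positive, Negative

Checking candidate rules against both groups, what survives is: material is stone.
{texture=smooth, count=8, color=green, material=stone}: Positive (material is stone). {texture=matte, count=9, color=red, material=metal}: Negative (material is metal).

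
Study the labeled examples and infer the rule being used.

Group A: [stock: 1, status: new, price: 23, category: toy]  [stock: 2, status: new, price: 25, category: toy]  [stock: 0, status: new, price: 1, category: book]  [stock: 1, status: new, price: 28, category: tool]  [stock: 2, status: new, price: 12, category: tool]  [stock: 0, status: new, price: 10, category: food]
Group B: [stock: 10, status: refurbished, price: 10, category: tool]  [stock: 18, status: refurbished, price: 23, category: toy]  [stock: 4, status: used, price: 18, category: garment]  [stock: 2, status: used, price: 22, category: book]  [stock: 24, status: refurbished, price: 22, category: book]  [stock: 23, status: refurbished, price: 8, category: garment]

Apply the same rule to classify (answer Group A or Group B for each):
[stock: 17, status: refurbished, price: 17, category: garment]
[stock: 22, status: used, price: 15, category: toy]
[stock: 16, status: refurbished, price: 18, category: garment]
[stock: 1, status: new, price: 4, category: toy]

Group B, Group B, Group B, Group A

Every 'Group A' example satisfies: status is new. None of the 'Group B' examples do.
[stock: 17, status: refurbished, price: 17, category: garment]: status is refurbished, does not pass → Group B. [stock: 22, status: used, price: 15, category: toy]: status is used, does not pass → Group B. [stock: 16, status: refurbished, price: 18, category: garment]: status is refurbished, does not pass → Group B. [stock: 1, status: new, price: 4, category: toy]: status is new, has this property → Group A.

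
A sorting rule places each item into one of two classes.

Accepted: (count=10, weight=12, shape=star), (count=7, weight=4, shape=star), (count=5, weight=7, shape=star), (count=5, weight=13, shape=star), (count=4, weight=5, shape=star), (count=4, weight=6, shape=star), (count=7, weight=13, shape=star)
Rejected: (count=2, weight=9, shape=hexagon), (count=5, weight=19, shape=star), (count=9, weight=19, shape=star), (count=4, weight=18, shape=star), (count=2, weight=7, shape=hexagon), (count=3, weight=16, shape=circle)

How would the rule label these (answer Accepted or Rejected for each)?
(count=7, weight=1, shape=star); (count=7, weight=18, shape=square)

All 'Accepted' examples share one property — shape is star AND weight ≤ 13 — and every 'Rejected' example lacks it.
(count=7, weight=1, shape=star): Accepted (shape is star, weight = 1).
(count=7, weight=18, shape=square): Rejected (shape is square, weight = 18).

Accepted, Rejected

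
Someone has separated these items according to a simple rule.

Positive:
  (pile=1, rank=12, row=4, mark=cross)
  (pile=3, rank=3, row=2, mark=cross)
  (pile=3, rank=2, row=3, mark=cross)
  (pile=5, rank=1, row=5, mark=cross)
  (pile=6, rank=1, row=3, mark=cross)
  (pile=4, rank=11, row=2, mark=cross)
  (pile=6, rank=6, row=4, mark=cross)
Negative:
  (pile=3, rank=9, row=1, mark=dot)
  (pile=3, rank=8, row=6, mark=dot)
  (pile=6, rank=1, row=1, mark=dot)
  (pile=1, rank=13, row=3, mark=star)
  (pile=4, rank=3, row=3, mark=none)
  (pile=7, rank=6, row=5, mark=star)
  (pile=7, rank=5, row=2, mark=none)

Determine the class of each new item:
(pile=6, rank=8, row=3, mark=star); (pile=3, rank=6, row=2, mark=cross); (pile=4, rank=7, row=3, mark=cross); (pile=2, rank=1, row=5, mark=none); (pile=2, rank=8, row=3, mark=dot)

Negative, Positive, Positive, Negative, Negative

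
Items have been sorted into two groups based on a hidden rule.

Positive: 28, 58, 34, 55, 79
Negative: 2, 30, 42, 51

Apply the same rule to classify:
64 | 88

One predicate separates the groups cleanly: digit sum ≥ 7.

Positive, Positive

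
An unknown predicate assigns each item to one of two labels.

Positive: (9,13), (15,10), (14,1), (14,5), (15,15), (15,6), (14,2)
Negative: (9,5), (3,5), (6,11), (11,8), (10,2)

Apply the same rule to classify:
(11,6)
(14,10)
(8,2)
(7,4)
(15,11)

Negative, Positive, Negative, Negative, Positive

Rule: max ≥ 13. This holds for each 'Positive' example and fails for each 'Negative' one.
(11,6): Negative (max 11). (14,10): Positive (max 14). (8,2): Negative (max 8). (7,4): Negative (max 7). (15,11): Positive (max 15).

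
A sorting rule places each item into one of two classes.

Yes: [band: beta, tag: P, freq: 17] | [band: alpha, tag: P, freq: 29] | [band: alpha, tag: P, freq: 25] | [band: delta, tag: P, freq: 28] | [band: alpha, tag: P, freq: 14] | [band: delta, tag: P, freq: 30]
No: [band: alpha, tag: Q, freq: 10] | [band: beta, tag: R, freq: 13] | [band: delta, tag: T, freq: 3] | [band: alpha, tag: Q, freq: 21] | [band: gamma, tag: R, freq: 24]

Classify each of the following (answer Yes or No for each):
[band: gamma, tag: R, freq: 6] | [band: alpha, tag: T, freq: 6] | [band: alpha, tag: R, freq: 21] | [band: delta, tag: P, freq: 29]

Checking candidate rules against both groups, what survives is: tag is P.
[band: gamma, tag: R, freq: 6]: No (tag is R).
[band: alpha, tag: T, freq: 6]: No (tag is T).
[band: alpha, tag: R, freq: 21]: No (tag is R).
[band: delta, tag: P, freq: 29]: Yes (tag is P).

No, No, No, Yes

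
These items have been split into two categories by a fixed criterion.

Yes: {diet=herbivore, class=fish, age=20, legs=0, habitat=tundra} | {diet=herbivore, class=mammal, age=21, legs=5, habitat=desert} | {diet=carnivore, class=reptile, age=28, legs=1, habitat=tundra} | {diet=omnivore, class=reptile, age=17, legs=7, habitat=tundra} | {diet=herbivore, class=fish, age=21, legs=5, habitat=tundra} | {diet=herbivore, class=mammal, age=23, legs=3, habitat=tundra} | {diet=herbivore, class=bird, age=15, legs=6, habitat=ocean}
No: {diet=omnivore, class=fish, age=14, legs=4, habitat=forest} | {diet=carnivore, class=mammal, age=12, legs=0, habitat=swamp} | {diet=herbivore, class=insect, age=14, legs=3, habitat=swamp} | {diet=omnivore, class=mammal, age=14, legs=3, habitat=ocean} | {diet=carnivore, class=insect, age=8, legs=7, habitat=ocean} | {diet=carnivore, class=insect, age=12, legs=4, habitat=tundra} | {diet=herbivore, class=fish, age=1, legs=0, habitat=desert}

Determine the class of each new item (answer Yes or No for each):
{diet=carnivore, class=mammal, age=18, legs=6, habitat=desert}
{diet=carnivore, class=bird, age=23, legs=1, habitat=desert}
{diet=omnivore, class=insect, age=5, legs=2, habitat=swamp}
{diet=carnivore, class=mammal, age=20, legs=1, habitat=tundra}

The simplest hypothesis consistent with all the labels is: age ≥ 15.
{diet=carnivore, class=mammal, age=18, legs=6, habitat=desert}: Yes (age = 18). {diet=carnivore, class=bird, age=23, legs=1, habitat=desert}: Yes (age = 23). {diet=omnivore, class=insect, age=5, legs=2, habitat=swamp}: No (age = 5). {diet=carnivore, class=mammal, age=20, legs=1, habitat=tundra}: Yes (age = 20).

Yes, Yes, No, Yes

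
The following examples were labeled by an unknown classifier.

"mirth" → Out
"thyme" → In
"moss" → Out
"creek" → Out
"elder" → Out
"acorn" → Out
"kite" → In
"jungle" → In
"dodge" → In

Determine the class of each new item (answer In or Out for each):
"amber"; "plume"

Out, In

The common property of the 'In' items is: ends with 'e'. No 'Out' item has it.
"amber": ends with 'r' — fails this test, so Out.
"plume": ends with 'e' — has this property, so In.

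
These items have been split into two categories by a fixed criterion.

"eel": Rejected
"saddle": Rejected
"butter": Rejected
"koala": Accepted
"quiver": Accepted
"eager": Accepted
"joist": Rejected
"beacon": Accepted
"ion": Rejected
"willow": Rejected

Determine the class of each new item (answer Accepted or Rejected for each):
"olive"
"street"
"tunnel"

The distinguishing property — has ≥ 3 vowels — holds for all the 'Accepted' cases and none of the 'Rejected' cases.
"olive": 3 vowels, qualifies → Accepted.
"street": 2 vowels, fails the rule → Rejected.
"tunnel": 2 vowels, fails the rule → Rejected.

Accepted, Rejected, Rejected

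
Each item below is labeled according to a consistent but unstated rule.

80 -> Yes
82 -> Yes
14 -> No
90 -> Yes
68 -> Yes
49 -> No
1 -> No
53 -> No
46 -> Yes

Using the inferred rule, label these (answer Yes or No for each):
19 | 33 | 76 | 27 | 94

One predicate separates the groups cleanly: even AND at least 46.

No, No, Yes, No, Yes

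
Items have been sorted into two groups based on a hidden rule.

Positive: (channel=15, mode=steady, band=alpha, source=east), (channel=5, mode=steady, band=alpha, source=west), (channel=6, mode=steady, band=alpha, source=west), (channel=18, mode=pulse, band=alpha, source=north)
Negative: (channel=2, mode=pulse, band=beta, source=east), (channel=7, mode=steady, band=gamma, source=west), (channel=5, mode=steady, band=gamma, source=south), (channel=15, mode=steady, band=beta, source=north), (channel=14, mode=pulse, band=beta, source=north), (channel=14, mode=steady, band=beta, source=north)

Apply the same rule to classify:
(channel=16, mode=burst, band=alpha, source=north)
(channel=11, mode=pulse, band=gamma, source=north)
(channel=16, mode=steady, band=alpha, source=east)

Positive, Negative, Positive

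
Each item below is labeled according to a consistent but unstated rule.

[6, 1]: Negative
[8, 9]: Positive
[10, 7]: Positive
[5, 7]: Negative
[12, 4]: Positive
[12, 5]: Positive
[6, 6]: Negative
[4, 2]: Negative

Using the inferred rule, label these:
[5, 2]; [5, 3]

Rule: sum ≥ 16. This holds for each 'Positive' example and fails for each 'Negative' one.

Negative, Negative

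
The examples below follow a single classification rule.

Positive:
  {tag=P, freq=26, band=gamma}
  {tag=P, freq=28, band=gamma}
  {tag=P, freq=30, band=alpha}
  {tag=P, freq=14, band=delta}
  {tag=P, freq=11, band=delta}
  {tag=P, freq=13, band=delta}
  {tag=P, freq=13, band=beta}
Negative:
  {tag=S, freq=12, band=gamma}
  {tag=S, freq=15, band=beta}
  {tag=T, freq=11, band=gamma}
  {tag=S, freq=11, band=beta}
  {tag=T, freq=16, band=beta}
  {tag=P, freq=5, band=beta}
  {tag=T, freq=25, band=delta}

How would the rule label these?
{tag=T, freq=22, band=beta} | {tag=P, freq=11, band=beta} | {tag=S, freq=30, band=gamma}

Negative, Positive, Negative

All 'Positive' examples share one property — tag is P AND freq ≥ 11 — and every 'Negative' example lacks it.
{tag=T, freq=22, band=beta} → tag is T, freq = 22 → Negative.
{tag=P, freq=11, band=beta} → tag is P, freq = 11 → Positive.
{tag=S, freq=30, band=gamma} → tag is S, freq = 30 → Negative.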